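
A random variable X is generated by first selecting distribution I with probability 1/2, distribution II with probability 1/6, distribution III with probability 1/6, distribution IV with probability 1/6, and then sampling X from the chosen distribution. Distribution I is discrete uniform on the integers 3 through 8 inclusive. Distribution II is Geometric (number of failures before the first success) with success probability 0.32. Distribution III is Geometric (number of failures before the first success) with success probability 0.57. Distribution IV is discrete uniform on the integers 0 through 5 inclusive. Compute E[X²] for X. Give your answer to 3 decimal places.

For each component E[X²] = Var + (mean)², giving I: 33.1667; II: 11.1562; III: 1.89258; IV: 9.16667.
Overall E[X²] = 0.5·33.1667 + 0.166667·11.1562 + 0.166667·1.89258 + 0.166667·9.16667 = 20.2859.

20.286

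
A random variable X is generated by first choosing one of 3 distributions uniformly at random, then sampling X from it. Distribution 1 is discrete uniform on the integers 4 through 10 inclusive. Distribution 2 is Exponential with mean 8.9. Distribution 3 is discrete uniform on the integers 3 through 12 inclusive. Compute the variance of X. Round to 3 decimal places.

31.133

Per component, 1: μ=7, E[X²]=53; 2: μ=8.9, E[X²]=158.42; 3: μ=7.5, E[X²]=64.5.
E[X] = 0.333333·7 + 0.333333·8.9 + 0.333333·7.5 = 7.8.
E[X²] = 0.333333·53 + 0.333333·158.42 + 0.333333·64.5 = 91.9733.
Var(X) = E[X²] − (E[X])² = 91.9733 − 60.84 = 31.1333.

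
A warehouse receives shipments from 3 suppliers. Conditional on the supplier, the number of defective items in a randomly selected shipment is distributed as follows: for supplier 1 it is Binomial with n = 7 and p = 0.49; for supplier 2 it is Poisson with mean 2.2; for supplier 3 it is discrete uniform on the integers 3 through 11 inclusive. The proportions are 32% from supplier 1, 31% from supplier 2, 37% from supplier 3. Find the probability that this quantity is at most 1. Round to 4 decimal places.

Conditional on each supplier, P(X ≤ 1): 1: 0.0693294; 2: 0.35457; 3: 0.
By total probability, P(X ≤ 1) = 0.32·0.0693294 + 0.31·0.35457 + 0.37·0 = 0.132102.

0.1321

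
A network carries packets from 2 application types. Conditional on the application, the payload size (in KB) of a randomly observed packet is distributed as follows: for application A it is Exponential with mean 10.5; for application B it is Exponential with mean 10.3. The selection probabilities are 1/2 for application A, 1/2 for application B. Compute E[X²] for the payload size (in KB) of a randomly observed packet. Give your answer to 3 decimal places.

For each component E[X²] = Var + (mean)², giving A: 220.5; B: 212.18.
Overall E[X²] = 0.5·220.5 + 0.5·212.18 = 216.34.

216.340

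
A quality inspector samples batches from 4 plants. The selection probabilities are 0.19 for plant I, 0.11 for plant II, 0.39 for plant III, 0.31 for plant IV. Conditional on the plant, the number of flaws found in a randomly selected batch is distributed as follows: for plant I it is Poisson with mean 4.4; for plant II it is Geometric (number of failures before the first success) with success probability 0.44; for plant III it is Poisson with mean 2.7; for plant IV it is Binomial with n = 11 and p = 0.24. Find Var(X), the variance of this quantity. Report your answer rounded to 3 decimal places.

3.582

Per component, I: μ=4.4, E[X²]=23.76; II: μ=1.27273, E[X²]=4.5124; III: μ=2.7, E[X²]=9.99; IV: μ=2.64, E[X²]=8.976.
E[X] = 0.19·4.4 + 0.11·1.27273 + 0.39·2.7 + 0.31·2.64 = 2.8474.
E[X²] = 0.19·23.76 + 0.11·4.5124 + 0.39·9.99 + 0.31·8.976 = 11.6894.
Var(X) = E[X²] − (E[X])² = 11.6894 − 8.10769 = 3.58174.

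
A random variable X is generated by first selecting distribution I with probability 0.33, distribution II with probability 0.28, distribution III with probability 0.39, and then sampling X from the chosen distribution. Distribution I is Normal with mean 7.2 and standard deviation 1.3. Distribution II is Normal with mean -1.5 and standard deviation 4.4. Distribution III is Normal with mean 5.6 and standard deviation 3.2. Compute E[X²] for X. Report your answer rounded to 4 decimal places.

39.9397

For each component E[X²] = Var + (mean)², giving I: 53.53; II: 21.61; III: 41.6.
Overall E[X²] = 0.33·53.53 + 0.28·21.61 + 0.39·41.6 = 39.9397.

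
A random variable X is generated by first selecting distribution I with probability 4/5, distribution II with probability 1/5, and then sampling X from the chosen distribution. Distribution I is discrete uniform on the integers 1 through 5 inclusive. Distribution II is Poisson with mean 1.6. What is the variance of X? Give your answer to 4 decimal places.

Per component, I: μ=3, E[X²]=11; II: μ=1.6, E[X²]=4.16.
E[X] = 0.8·3 + 0.2·1.6 = 2.72.
E[X²] = 0.8·11 + 0.2·4.16 = 9.632.
Var(X) = E[X²] − (E[X])² = 9.632 − 7.3984 = 2.2336.

2.2336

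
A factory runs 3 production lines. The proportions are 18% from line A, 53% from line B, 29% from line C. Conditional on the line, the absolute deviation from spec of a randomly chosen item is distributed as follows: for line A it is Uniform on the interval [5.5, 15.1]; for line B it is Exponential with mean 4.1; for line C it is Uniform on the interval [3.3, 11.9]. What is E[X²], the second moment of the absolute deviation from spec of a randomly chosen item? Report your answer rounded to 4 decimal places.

56.8350

For each component E[X²] = Var + (mean)², giving A: 113.77; B: 33.62; C: 63.9233.
Overall E[X²] = 0.18·113.77 + 0.53·33.62 + 0.29·63.9233 = 56.835.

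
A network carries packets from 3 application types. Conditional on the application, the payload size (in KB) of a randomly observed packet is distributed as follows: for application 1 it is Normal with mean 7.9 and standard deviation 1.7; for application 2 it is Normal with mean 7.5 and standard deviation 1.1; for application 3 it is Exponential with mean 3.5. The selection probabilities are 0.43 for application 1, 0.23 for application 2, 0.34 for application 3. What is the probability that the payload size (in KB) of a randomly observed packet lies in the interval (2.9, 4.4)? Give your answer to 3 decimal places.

0.060

Conditional on each application, P(2.9 < X < 4.4): 1: 0.0181207; 2: 0.00240036; 3: 0.152207.
By total probability, P(2.9 < X < 4.4) = 0.43·0.0181207 + 0.23·0.00240036 + 0.34·0.152207 = 0.0600944.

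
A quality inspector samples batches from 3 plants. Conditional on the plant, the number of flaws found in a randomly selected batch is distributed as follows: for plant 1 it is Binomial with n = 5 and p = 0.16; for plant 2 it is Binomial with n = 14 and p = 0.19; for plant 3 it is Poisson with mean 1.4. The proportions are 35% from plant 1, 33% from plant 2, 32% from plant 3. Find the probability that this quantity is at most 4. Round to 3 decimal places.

Conditional on each plant, P(X ≤ 4): 1: 0.999895; 2: 0.890704; 3: 0.985747.
By total probability, P(X ≤ 4) = 0.35·0.999895 + 0.33·0.890704 + 0.32·0.985747 = 0.959335.

0.959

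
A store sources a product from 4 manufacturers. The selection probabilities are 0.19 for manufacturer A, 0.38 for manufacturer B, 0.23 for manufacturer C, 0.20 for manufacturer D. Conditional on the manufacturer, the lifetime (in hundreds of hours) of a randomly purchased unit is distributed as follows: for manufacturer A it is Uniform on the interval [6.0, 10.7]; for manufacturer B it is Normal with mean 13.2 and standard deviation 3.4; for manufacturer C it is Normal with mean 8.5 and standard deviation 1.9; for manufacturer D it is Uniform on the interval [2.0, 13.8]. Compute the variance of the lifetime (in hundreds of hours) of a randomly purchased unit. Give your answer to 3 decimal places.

Per component, A: μ=8.35, E[X²]=71.5633; B: μ=13.2, E[X²]=185.8; C: μ=8.5, E[X²]=75.86; D: μ=7.9, E[X²]=74.0133.
E[X] = 0.19·8.35 + 0.38·13.2 + 0.23·8.5 + 0.2·7.9 = 10.1375.
E[X²] = 0.19·71.5633 + 0.38·185.8 + 0.23·75.86 + 0.2·74.0133 = 116.451.
Var(X) = E[X²] − (E[X])² = 116.451 − 102.769 = 13.6826.

13.683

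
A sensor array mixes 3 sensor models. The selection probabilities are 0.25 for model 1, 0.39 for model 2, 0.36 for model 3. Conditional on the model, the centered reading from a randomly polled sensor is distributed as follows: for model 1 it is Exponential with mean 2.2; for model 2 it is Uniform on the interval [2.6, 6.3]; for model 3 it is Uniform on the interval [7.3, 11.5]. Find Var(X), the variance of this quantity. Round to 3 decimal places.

Per component, 1: μ=2.2, E[X²]=9.68; 2: μ=4.45, E[X²]=20.9433; 3: μ=9.4, E[X²]=89.83.
E[X] = 0.25·2.2 + 0.39·4.45 + 0.36·9.4 = 5.6695.
E[X²] = 0.25·9.68 + 0.39·20.9433 + 0.36·89.83 = 42.9267.
Var(X) = E[X²] − (E[X])² = 42.9267 − 32.1432 = 10.7835.

10.783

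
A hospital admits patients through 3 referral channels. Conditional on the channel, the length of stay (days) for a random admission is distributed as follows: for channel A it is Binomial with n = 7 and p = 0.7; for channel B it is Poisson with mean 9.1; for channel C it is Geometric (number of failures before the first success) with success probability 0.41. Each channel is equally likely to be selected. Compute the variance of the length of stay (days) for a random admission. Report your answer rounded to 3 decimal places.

14.505

Per component, A: μ=4.9, E[X²]=25.48; B: μ=9.1, E[X²]=91.91; C: μ=1.43902, E[X²]=5.58061.
E[X] = 0.333333·4.9 + 0.333333·9.1 + 0.333333·1.43902 = 5.14634.
E[X²] = 0.333333·25.48 + 0.333333·91.91 + 0.333333·5.58061 = 40.9902.
Var(X) = E[X²] − (E[X])² = 40.9902 − 26.4848 = 14.5054.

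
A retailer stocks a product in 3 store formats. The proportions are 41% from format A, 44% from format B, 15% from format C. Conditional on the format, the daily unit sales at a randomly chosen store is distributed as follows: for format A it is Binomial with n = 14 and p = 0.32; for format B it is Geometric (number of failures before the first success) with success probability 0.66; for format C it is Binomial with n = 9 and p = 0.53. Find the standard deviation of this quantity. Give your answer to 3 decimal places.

Per component, A: μ=4.48, E[X²]=23.1168; B: μ=0.515152, E[X²]=1.04591; C: μ=4.77, E[X²]=24.9948.
E[X] = 0.41·4.48 + 0.44·0.515152 + 0.15·4.77 = 2.77897.
E[X²] = 0.41·23.1168 + 0.44·1.04591 + 0.15·24.9948 = 13.6873.
Var(X) = E[X²] − (E[X])² = 13.6873 − 7.72266 = 5.96465.
SD(X) = √5.96465 = 2.44226.

2.442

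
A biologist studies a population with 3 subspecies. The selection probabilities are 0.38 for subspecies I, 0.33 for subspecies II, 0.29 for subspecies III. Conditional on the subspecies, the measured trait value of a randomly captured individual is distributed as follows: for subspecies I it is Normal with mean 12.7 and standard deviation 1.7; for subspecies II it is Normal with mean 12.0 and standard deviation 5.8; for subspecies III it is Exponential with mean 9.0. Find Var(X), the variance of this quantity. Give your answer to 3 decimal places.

Per component, I: μ=12.7, E[X²]=164.18; II: μ=12, E[X²]=177.64; III: μ=9, E[X²]=162.
E[X] = 0.38·12.7 + 0.33·12 + 0.29·9 = 11.396.
E[X²] = 0.38·164.18 + 0.33·177.64 + 0.29·162 = 167.99.
Var(X) = E[X²] − (E[X])² = 167.99 − 129.869 = 38.1208.

38.121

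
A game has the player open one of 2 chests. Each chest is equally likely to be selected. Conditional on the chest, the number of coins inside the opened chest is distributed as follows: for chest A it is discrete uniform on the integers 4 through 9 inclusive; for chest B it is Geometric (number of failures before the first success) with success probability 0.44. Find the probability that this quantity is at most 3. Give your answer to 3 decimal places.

Conditional on each chest, P(X ≤ 3): A: 0; B: 0.901655.
By total probability, P(X ≤ 3) = 0.5·0 + 0.5·0.901655 = 0.450828.

0.451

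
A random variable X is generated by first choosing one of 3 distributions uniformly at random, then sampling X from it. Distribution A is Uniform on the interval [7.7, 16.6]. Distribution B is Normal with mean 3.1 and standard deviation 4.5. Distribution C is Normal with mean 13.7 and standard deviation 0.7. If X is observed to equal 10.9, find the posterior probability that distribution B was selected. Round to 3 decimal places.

0.149

Likelihoods f(10.9 | ·): A: 0.11236; B: 0.0197374; C: 0.000191186.
Posterior ∝ prior × likelihood. Numerator for B: 0.333333·0.0197374 = 0.00657915.
Normalizing constant: 0.333333·0.11236 + 0.333333·0.0197374 + 0.333333·0.000191186 = 0.0440961.
P(B | observation) = 0.00657915 / 0.0440961 = 0.1492.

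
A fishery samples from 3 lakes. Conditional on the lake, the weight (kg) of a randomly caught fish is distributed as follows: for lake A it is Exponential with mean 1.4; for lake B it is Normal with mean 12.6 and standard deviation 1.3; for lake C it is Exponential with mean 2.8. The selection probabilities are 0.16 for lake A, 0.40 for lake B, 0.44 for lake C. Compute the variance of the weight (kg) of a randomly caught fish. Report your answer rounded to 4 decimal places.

Per component, A: μ=1.4, E[X²]=3.92; B: μ=12.6, E[X²]=160.45; C: μ=2.8, E[X²]=15.68.
E[X] = 0.16·1.4 + 0.4·12.6 + 0.44·2.8 = 6.496.
E[X²] = 0.16·3.92 + 0.4·160.45 + 0.44·15.68 = 71.7064.
Var(X) = E[X²] − (E[X])² = 71.7064 − 42.198 = 29.5084.

29.5084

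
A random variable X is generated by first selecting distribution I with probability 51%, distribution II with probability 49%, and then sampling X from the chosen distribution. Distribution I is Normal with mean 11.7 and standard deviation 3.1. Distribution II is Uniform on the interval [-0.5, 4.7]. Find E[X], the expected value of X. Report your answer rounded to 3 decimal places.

Component means — I: 11.7; II: 2.1.
E[X] = 0.51·11.7 + 0.49·2.1 = 6.996.

6.996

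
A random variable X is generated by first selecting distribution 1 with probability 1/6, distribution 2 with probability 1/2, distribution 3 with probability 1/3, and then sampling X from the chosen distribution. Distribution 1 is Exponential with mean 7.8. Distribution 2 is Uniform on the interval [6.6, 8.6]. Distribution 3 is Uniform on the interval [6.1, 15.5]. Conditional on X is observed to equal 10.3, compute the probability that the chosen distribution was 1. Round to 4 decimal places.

0.1386

Likelihoods f(10.3 | ·): 1: 0.0342306; 2: 0; 3: 0.106383.
Posterior ∝ prior × likelihood. Numerator for 1: 0.166667·0.0342306 = 0.00570509.
Normalizing constant: 0.166667·0.0342306 + 0.5·0 + 0.333333·0.106383 = 0.0411661.
P(1 | observation) = 0.00570509 / 0.0411661 = 0.138587.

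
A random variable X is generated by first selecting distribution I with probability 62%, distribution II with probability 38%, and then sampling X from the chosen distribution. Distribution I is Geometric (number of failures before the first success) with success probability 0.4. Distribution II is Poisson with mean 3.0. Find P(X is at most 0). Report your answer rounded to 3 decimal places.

0.267

Conditional on each component, P(X ≤ 0): I: 0.4; II: 0.0497871.
By total probability, P(X ≤ 0) = 0.62·0.4 + 0.38·0.0497871 = 0.266919.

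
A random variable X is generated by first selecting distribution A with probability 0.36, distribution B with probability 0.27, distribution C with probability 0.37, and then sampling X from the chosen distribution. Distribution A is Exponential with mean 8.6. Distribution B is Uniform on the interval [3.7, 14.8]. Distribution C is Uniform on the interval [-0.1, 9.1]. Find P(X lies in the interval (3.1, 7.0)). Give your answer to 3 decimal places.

0.329

Conditional on each component, P(3.1 < X < 7.0): A: 0.254249; B: 0.297297; C: 0.423913.
By total probability, P(3.1 < X < 7.0) = 0.36·0.254249 + 0.27·0.297297 + 0.37·0.423913 = 0.328648.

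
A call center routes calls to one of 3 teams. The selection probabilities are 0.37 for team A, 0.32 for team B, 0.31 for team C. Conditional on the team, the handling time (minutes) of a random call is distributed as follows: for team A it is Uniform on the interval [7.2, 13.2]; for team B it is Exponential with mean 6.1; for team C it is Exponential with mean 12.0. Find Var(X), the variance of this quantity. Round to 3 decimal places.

63.472

Per component, A: μ=10.2, E[X²]=107.04; B: μ=6.1, E[X²]=74.42; C: μ=12, E[X²]=288.
E[X] = 0.37·10.2 + 0.32·6.1 + 0.31·12 = 9.446.
E[X²] = 0.37·107.04 + 0.32·74.42 + 0.31·288 = 152.699.
Var(X) = E[X²] − (E[X])² = 152.699 − 89.2269 = 63.4723.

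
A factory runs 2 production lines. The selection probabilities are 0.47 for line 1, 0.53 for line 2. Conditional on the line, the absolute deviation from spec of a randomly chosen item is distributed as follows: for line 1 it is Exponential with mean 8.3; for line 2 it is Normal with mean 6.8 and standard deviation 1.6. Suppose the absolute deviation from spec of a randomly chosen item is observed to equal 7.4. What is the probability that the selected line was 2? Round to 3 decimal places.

0.841

Likelihoods f(7.4 | ·): 1: 0.0493992; 2: 0.232409.
Posterior ∝ prior × likelihood. Numerator for 2: 0.53·0.232409 = 0.123177.
Normalizing constant: 0.47·0.0493992 + 0.53·0.232409 = 0.146395.
P(2 | observation) = 0.123177 / 0.146395 = 0.841404.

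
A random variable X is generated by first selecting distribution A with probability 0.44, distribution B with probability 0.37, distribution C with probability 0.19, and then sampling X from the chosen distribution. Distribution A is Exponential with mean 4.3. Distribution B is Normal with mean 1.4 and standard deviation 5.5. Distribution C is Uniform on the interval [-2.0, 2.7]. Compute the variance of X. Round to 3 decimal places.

22.429

Per component, A: μ=4.3, E[X²]=36.98; B: μ=1.4, E[X²]=32.21; C: μ=0.35, E[X²]=1.96333.
E[X] = 0.44·4.3 + 0.37·1.4 + 0.19·0.35 = 2.4765.
E[X²] = 0.44·36.98 + 0.37·32.21 + 0.19·1.96333 = 28.5619.
Var(X) = E[X²] − (E[X])² = 28.5619 − 6.13305 = 22.4289.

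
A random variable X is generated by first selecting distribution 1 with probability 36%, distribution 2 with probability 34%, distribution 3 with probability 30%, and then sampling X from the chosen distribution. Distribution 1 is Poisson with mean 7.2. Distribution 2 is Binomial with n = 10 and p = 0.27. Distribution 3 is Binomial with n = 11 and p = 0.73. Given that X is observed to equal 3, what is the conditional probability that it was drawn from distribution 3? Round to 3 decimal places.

Likelihoods P(X=3 | ·): 1: 0.0464436; 2: 0.260935; 3: 0.00181285.
Posterior ∝ prior × likelihood. Numerator for 3: 0.3·0.00181285 = 0.000543856.
Normalizing constant: 0.36·0.0464436 + 0.34·0.260935 + 0.3·0.00181285 = 0.105982.
P(3 | observation) = 0.000543856 / 0.105982 = 0.00513161.

0.005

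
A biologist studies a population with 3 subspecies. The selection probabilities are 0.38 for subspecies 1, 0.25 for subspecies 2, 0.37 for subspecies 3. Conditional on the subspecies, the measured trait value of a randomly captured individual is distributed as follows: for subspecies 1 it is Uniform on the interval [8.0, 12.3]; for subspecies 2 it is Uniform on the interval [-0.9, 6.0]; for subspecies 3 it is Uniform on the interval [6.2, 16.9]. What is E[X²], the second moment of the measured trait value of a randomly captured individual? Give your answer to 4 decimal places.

95.2406

For each component E[X²] = Var + (mean)², giving 1: 104.563; 2: 10.47; 3: 142.943.
Overall E[X²] = 0.38·104.563 + 0.25·10.47 + 0.37·142.943 = 95.2406.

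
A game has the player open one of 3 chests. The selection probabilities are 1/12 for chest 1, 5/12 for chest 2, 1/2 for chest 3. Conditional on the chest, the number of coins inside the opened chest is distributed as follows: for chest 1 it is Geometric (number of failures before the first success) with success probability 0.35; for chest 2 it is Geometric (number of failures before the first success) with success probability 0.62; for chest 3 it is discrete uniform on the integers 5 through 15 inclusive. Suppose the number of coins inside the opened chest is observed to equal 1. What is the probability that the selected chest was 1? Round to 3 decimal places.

Likelihoods P(X=1 | ·): 1: 0.2275; 2: 0.2356; 3: 0.
Posterior ∝ prior × likelihood. Numerator for 1: 0.0833333·0.2275 = 0.0189583.
Normalizing constant: 0.0833333·0.2275 + 0.416667·0.2356 + 0.5·0 = 0.117125.
P(1 | observation) = 0.0189583 / 0.117125 = 0.161864.

0.162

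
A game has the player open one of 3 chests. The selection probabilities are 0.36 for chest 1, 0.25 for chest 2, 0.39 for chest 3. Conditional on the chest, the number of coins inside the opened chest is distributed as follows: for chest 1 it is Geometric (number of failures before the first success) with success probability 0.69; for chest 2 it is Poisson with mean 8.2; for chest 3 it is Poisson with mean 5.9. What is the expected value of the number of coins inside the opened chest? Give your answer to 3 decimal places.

4.513

Component means — 1: 0.449275; 2: 8.2; 3: 5.9.
E[X] = 0.36·0.449275 + 0.25·8.2 + 0.39·5.9 = 4.51274.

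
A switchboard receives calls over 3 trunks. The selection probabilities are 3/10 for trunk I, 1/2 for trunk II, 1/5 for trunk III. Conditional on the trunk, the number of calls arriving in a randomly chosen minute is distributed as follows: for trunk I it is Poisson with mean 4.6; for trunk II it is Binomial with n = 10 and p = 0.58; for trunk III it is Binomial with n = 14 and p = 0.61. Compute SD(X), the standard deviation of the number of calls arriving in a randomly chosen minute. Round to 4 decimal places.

Per component, I: μ=4.6, E[X²]=25.76; II: μ=5.8, E[X²]=36.076; III: μ=8.54, E[X²]=76.2622.
E[X] = 0.3·4.6 + 0.5·5.8 + 0.2·8.54 = 5.988.
E[X²] = 0.3·25.76 + 0.5·36.076 + 0.2·76.2622 = 41.0184.
Var(X) = E[X²] − (E[X])² = 41.0184 − 35.8561 = 5.1623.
SD(X) = √5.1623 = 2.27207.

2.2721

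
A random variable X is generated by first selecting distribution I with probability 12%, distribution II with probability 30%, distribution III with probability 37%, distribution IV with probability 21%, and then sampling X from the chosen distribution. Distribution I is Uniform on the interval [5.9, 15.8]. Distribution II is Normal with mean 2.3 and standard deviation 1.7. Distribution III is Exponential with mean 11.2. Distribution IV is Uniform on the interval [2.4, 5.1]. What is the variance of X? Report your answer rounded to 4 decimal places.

Per component, I: μ=10.85, E[X²]=125.89; II: μ=2.3, E[X²]=8.18; III: μ=11.2, E[X²]=250.88; IV: μ=3.75, E[X²]=14.67.
E[X] = 0.12·10.85 + 0.3·2.3 + 0.37·11.2 + 0.21·3.75 = 6.9235.
E[X²] = 0.12·125.89 + 0.3·8.18 + 0.37·250.88 + 0.21·14.67 = 113.467.
Var(X) = E[X²] − (E[X])² = 113.467 − 47.9349 = 65.5322.

65.5322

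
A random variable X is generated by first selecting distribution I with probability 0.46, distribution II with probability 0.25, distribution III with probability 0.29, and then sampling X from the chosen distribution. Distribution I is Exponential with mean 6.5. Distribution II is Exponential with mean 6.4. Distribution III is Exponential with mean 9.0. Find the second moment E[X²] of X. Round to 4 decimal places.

106.3300

For each component E[X²] = Var + (mean)², giving I: 84.5; II: 81.92; III: 162.
Overall E[X²] = 0.46·84.5 + 0.25·81.92 + 0.29·162 = 106.33.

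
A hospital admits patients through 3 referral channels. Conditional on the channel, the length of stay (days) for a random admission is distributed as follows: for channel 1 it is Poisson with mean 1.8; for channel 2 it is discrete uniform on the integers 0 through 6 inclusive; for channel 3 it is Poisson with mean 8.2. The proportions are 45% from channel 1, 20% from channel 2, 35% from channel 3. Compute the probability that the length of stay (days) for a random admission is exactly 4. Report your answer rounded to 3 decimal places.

Conditional on each channel, P(X = 4): 1: 0.0723017; 2: 0.142857; 3: 0.0517404.
By total probability, P(X = 4) = 0.45·0.0723017 + 0.2·0.142857 + 0.35·0.0517404 = 0.0792163.

0.079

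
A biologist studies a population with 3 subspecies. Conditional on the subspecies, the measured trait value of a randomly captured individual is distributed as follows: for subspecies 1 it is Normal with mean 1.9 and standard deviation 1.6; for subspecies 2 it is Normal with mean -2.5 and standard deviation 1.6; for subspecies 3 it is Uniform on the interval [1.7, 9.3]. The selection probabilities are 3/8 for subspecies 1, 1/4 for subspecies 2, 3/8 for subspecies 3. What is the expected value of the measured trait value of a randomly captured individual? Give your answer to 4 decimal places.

2.1500

Component means — 1: 1.9; 2: -2.5; 3: 5.5.
E[X] = 0.375·1.9 + 0.25·-2.5 + 0.375·5.5 = 2.15.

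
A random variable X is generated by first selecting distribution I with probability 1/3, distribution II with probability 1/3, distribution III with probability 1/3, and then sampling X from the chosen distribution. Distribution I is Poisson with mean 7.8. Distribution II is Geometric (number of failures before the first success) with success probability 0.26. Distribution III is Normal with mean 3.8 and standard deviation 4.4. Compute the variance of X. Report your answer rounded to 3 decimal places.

Per component, I: μ=7.8, E[X²]=68.64; II: μ=2.84615, E[X²]=19.0473; III: μ=3.8, E[X²]=33.8.
E[X] = 0.333333·7.8 + 0.333333·2.84615 + 0.333333·3.8 = 4.81538.
E[X²] = 0.333333·68.64 + 0.333333·19.0473 + 0.333333·33.8 = 40.4958.
Var(X) = E[X²] − (E[X])² = 40.4958 − 23.1879 = 17.3079.

17.308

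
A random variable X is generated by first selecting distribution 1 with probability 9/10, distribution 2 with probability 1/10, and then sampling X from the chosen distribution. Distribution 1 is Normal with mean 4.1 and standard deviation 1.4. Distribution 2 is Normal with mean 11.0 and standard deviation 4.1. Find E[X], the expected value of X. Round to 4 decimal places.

4.7900

Component means — 1: 4.1; 2: 11.
E[X] = 0.9·4.1 + 0.1·11 = 4.79.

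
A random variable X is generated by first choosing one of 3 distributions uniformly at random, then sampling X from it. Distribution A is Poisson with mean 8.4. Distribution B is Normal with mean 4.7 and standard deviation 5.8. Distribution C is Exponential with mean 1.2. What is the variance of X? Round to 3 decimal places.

23.136

Per component, A: μ=8.4, E[X²]=78.96; B: μ=4.7, E[X²]=55.73; C: μ=1.2, E[X²]=2.88.
E[X] = 0.333333·8.4 + 0.333333·4.7 + 0.333333·1.2 = 4.76667.
E[X²] = 0.333333·78.96 + 0.333333·55.73 + 0.333333·2.88 = 45.8567.
Var(X) = E[X²] − (E[X])² = 45.8567 − 22.7211 = 23.1356.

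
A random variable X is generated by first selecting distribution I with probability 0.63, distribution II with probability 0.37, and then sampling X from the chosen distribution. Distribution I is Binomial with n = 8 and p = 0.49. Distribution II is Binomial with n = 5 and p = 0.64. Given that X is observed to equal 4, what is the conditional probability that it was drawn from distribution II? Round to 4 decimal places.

Likelihoods P(X=4 | ·): I: 0.273; II: 0.30199.
Posterior ∝ prior × likelihood. Numerator for II: 0.37·0.30199 = 0.111736.
Normalizing constant: 0.63·0.273 + 0.37·0.30199 = 0.283726.
P(II | observation) = 0.111736 / 0.283726 = 0.393817.

0.3938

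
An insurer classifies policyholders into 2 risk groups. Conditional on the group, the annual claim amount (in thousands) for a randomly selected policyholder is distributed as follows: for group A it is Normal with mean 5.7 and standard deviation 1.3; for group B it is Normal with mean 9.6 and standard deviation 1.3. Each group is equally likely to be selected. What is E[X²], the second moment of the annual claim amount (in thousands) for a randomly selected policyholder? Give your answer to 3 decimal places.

64.015

For each component E[X²] = Var + (mean)², giving A: 34.18; B: 93.85.
Overall E[X²] = 0.5·34.18 + 0.5·93.85 = 64.015.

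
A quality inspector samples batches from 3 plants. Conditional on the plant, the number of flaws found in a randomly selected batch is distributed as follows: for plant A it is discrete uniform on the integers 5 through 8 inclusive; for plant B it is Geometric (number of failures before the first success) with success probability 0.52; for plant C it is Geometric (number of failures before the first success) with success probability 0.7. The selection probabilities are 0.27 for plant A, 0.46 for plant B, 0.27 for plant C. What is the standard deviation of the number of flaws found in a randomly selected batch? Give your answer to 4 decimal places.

2.8107

Per component, A: μ=6.5, E[X²]=43.5; B: μ=0.923077, E[X²]=2.62722; C: μ=0.428571, E[X²]=0.795918.
E[X] = 0.27·6.5 + 0.46·0.923077 + 0.27·0.428571 = 2.29533.
E[X²] = 0.27·43.5 + 0.46·2.62722 + 0.27·0.795918 = 13.1684.
Var(X) = E[X²] − (E[X])² = 13.1684 − 5.26854 = 7.89988.
SD(X) = √7.89988 = 2.81067.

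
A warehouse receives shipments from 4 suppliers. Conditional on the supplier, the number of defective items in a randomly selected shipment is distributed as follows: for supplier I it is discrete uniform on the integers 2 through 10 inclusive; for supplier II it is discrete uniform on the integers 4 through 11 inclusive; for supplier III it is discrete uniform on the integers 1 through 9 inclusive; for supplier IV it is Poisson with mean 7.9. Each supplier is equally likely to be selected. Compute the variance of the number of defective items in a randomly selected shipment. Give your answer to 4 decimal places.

7.9758

Per component, I: μ=6, E[X²]=42.6667; II: μ=7.5, E[X²]=61.5; III: μ=5, E[X²]=31.6667; IV: μ=7.9, E[X²]=70.31.
E[X] = 0.25·6 + 0.25·7.5 + 0.25·5 + 0.25·7.9 = 6.6.
E[X²] = 0.25·42.6667 + 0.25·61.5 + 0.25·31.6667 + 0.25·70.31 = 51.5358.
Var(X) = E[X²] − (E[X])² = 51.5358 − 43.56 = 7.97583.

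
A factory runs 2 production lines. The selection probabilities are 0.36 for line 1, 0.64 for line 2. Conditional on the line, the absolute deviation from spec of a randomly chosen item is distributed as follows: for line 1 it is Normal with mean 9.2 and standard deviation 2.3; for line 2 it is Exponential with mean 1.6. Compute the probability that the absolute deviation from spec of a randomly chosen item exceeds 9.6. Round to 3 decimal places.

Conditional on each line, P(X > 9.6): 1: 0.430967; 2: 0.00247875.
By total probability, P(X > 9.6) = 0.36·0.430967 + 0.64·0.00247875 = 0.156734.

0.157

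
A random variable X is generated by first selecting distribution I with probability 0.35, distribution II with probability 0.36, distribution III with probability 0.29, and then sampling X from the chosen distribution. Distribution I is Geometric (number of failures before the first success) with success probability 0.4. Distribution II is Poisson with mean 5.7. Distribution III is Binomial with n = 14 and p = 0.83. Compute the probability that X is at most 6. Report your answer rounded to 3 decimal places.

0.576

Conditional on each component, P(X ≤ 6): I: 0.972006; II: 0.654366; III: 0.000788727.
By total probability, P(X ≤ 6) = 0.35·0.972006 + 0.36·0.654366 + 0.29·0.000788727 = 0.576003.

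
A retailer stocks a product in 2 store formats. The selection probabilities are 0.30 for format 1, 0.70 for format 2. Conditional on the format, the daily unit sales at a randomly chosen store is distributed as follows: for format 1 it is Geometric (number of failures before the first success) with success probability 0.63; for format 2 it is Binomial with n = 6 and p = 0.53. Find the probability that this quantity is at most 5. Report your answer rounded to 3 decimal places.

Conditional on each format, P(X ≤ 5): 1: 0.997434; 2: 0.977836.
By total probability, P(X ≤ 5) = 0.3·0.997434 + 0.7·0.977836 = 0.983715.

0.984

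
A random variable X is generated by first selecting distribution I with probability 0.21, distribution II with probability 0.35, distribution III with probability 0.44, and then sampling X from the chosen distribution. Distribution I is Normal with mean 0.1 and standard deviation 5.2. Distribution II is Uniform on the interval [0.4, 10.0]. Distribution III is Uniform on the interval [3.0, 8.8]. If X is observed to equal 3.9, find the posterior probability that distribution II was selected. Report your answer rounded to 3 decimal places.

0.292

Likelihoods f(3.9 | ·): I: 0.0587415; II: 0.104167; III: 0.172414.
Posterior ∝ prior × likelihood. Numerator for II: 0.35·0.104167 = 0.0364583.
Normalizing constant: 0.21·0.0587415 + 0.35·0.104167 + 0.44·0.172414 = 0.124656.
P(II | observation) = 0.0364583 / 0.124656 = 0.292471.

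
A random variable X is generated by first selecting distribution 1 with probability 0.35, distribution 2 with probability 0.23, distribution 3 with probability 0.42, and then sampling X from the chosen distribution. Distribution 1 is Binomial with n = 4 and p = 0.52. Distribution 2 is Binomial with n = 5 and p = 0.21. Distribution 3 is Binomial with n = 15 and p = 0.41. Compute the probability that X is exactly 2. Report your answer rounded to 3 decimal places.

Conditional on each component, P(X = 2): 1: 0.373801; 2: 0.21743; 3: 0.0185282.
By total probability, P(X = 2) = 0.35·0.373801 + 0.23·0.21743 + 0.42·0.0185282 = 0.188621.

0.189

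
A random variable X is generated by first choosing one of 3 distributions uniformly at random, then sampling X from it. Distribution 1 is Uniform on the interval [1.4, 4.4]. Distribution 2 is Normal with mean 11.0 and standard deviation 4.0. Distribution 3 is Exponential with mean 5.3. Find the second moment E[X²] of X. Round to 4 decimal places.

67.4467

For each component E[X²] = Var + (mean)², giving 1: 9.16; 2: 137; 3: 56.18.
Overall E[X²] = 0.333333·9.16 + 0.333333·137 + 0.333333·56.18 = 67.4467.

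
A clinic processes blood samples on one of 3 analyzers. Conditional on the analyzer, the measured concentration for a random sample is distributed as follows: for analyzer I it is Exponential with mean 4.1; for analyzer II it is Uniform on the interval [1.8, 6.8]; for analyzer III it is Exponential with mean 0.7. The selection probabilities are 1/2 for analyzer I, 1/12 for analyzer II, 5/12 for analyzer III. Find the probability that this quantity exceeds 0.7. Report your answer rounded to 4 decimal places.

Conditional on each analyzer, P(X > 0.7): I: 0.843048; II: 1; III: 0.367879.
By total probability, P(X > 0.7) = 0.5·0.843048 + 0.0833333·1 + 0.416667·0.367879 = 0.65814.

0.6581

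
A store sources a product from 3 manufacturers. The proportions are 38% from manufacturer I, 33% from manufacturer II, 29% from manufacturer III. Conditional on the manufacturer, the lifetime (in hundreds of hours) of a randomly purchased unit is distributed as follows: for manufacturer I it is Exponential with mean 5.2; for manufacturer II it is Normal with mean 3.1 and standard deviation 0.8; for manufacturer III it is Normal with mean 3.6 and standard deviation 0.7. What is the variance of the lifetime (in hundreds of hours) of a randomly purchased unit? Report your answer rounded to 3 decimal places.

Per component, I: μ=5.2, E[X²]=54.08; II: μ=3.1, E[X²]=10.25; III: μ=3.6, E[X²]=13.45.
E[X] = 0.38·5.2 + 0.33·3.1 + 0.29·3.6 = 4.043.
E[X²] = 0.38·54.08 + 0.33·10.25 + 0.29·13.45 = 27.8334.
Var(X) = E[X²] − (E[X])² = 27.8334 − 16.3458 = 11.4876.

11.488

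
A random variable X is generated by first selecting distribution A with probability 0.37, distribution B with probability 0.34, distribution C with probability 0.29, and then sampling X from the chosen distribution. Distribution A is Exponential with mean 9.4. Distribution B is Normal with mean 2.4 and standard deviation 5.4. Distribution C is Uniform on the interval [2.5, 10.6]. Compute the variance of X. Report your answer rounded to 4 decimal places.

52.9271

Per component, A: μ=9.4, E[X²]=176.72; B: μ=2.4, E[X²]=34.92; C: μ=6.55, E[X²]=48.37.
E[X] = 0.37·9.4 + 0.34·2.4 + 0.29·6.55 = 6.1935.
E[X²] = 0.37·176.72 + 0.34·34.92 + 0.29·48.37 = 91.2865.
Var(X) = E[X²] − (E[X])² = 91.2865 − 38.3594 = 52.9271.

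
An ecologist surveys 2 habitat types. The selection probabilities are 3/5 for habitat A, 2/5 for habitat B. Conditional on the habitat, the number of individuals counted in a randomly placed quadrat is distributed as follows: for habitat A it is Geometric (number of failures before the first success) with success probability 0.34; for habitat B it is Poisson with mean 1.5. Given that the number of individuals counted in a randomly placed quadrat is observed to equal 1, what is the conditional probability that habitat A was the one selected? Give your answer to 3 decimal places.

0.501

Likelihoods P(X=1 | ·): A: 0.2244; B: 0.334695.
Posterior ∝ prior × likelihood. Numerator for A: 0.6·0.2244 = 0.13464.
Normalizing constant: 0.6·0.2244 + 0.4·0.334695 = 0.268518.
P(A | observation) = 0.13464 / 0.268518 = 0.501419.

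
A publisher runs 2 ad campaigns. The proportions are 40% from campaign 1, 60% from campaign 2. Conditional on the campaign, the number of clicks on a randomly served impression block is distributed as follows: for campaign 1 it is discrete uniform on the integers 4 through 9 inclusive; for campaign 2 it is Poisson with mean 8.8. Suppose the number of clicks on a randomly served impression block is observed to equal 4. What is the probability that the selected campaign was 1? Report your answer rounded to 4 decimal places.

Likelihoods P(X=4 | ·): 1: 0.166667; 2: 0.0376641.
Posterior ∝ prior × likelihood. Numerator for 1: 0.4·0.166667 = 0.0666667.
Normalizing constant: 0.4·0.166667 + 0.6·0.0376641 = 0.0892651.
P(1 | observation) = 0.0666667 / 0.0892651 = 0.746839.

0.7468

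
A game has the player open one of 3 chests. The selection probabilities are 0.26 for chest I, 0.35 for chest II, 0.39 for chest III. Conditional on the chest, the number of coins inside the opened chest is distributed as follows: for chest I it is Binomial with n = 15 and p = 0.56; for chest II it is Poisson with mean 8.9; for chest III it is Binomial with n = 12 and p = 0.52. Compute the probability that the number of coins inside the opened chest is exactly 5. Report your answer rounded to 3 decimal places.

0.103

Conditional on each chest, P(X = 5): I: 0.0449803; II: 0.063467; III: 0.176779.
By total probability, P(X = 5) = 0.26·0.0449803 + 0.35·0.063467 + 0.39·0.176779 = 0.102852.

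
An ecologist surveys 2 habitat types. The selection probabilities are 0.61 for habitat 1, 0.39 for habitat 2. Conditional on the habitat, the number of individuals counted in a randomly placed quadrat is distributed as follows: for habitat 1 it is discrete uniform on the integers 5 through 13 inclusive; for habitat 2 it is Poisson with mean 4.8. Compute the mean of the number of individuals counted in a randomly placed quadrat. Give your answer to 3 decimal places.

7.362

Component means — 1: 9; 2: 4.8.
E[X] = 0.61·9 + 0.39·4.8 = 7.362.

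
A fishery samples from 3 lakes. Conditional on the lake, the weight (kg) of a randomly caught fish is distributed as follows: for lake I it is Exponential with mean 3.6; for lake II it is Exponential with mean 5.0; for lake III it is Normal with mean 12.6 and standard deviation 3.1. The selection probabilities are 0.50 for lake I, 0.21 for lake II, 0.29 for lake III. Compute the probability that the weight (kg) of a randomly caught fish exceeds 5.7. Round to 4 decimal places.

Conditional on each lake, P(X > 5.7): I: 0.20529; II: 0.319819; III: 0.986986.
By total probability, P(X > 5.7) = 0.5·0.20529 + 0.21·0.319819 + 0.29·0.986986 = 0.456033.

0.4560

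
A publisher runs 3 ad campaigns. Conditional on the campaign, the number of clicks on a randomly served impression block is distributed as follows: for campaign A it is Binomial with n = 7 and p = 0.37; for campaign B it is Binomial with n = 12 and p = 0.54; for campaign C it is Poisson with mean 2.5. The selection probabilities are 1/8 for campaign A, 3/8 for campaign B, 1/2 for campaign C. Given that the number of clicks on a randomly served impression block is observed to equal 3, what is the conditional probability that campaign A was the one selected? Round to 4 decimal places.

Likelihoods P(X=3 | ·): A: 0.279277; B: 0.0319466; C: 0.213763.
Posterior ∝ prior × likelihood. Numerator for A: 0.125·0.279277 = 0.0349096.
Normalizing constant: 0.125·0.279277 + 0.375·0.0319466 + 0.5·0.213763 = 0.153771.
P(A | observation) = 0.0349096 / 0.153771 = 0.227023.

0.2270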